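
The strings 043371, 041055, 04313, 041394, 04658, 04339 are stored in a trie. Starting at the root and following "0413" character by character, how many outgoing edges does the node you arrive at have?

1

Walk "0413" from the root, arriving at one node.
Distinct next characters after "0413": 9.
That node has 1 child edge.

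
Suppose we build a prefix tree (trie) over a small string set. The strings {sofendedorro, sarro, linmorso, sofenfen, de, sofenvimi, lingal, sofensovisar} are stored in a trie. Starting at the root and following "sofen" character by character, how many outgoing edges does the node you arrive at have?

Walk "sofen" from the root, arriving at one node.
Characters that immediately follow "sofen" among the stored strings: {d, f, s, v}.
That node has 4 child edges.

4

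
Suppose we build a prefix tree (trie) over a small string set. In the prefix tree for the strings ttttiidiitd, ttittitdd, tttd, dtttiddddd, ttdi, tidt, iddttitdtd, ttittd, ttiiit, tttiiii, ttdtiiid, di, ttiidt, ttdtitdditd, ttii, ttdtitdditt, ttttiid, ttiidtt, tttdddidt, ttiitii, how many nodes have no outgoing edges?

A leaf is a node with no children — equivalently, the end of a word that is not a proper prefix of any other stored word.
Those words: "di", "dtttiddddd", "iddttitdtd", "tidt", "ttdi", "ttdtiiid", "ttdtitdditd", "ttdtitdditt", "ttiidtt", "ttiiit", "ttiitii", "ttittd", "ttittitdd", "tttdddidt", "tttiiii", "ttttiidiitd"
Leaf count: 16

16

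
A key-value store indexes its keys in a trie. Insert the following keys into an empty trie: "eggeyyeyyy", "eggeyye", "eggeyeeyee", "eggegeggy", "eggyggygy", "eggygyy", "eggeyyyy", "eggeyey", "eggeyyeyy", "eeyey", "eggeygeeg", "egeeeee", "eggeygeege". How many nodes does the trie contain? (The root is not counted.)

45

Insert word by word; a character creates a node only if that edge doesn't already exist:
  "eggeyyeyyy" → 10 new (e, g, g, e, y, y, e, y, y, y)
  "eggeyye" → prefix "eggeyye" already present; 0 new (none)
  "eggeyeeyee" → prefix "eggey" already present; 5 new (e, e, y, e, e)
  "eggegeggy" → prefix "egge" already present; 5 new (g, e, g, g, y)
  "eggyggygy" → prefix "egg" already present; 6 new (y, g, g, y, g, y)
  "eggygyy" → prefix "eggyg" already present; 2 new (y, y)
  "eggeyyyy" → prefix "eggeyy" already present; 2 new (y, y)
  "eggeyey" → prefix "eggeye" already present; 1 new (y)
  "eggeyyeyy" → prefix "eggeyyeyy" already present; 0 new (none)
  "eeyey" → prefix "e" already present; 4 new (e, y, e, y)
  "eggeygeeg" → prefix "eggey" already present; 4 new (g, e, e, g)
  "egeeeee" → prefix "eg" already present; 5 new (e, e, e, e, e)
  "eggeygeege" → prefix "eggeygeeg" already present; 1 new (e)
Total nodes = 10 + 0 + 5 + 5 + 6 + 2 + 2 + 1 + 0 + 4 + 4 + 5 + 1 = 45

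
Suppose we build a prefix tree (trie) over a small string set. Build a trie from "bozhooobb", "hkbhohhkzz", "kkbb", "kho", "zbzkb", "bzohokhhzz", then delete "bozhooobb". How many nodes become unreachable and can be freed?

Walk "bozhooobb" from the leaf back toward the root, removing each node that no remaining word uses.
The suffix "ozhooobb" (8 nodes) is used only by "bozhooobb"; the node for "b" still has the child "z", so pruning stops there.
Nodes removed: 8

8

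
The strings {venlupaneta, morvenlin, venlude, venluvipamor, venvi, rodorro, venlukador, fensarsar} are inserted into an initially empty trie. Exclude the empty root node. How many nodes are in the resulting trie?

52

Trace insertions, counting only characters that open a new branch:
  "venlupaneta" → 11 new (v, e, n, l, u, p, a, n, e, t, a)
  "morvenlin" → 9 new (m, o, r, v, e, n, l, i, n)
  "venlude" → prefix "venlu" already present; 2 new (d, e)
  "venluvipamor" → prefix "venlu" already present; 7 new (v, i, p, a, m, o, r)
  "venvi" → prefix "ven" already present; 2 new (v, i)
  "rodorro" → 7 new (r, o, d, o, r, r, o)
  "venlukador" → prefix "venlu" already present; 5 new (k, a, d, o, r)
  "fensarsar" → 9 new (f, e, n, s, a, r, s, a, r)
Total nodes = 11 + 9 + 2 + 7 + 2 + 7 + 5 + 9 = 52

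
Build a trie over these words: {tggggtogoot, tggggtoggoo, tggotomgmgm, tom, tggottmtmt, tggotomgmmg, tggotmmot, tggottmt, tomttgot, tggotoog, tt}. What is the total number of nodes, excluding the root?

Trace insertions, counting only characters that open a new branch:
  "tggggtogoot" → 11 new (t, g, g, g, g, t, o, g, o, o, t)
  "tggggtoggoo" → prefix "tggggtog" already present; 3 new (g, o, o)
  "tggotomgmgm" → prefix "tgg" already present; 8 new (o, t, o, m, g, m, g, m)
  "tom" → prefix "t" already present; 2 new (o, m)
  "tggottmtmt" → prefix "tggot" already present; 5 new (t, m, t, m, t)
  "tggotomgmmg" → prefix "tggotomgm" already present; 2 new (m, g)
  "tggotmmot" → prefix "tggot" already present; 4 new (m, m, o, t)
  "tggottmt" → prefix "tggottmt" already present; 0 new (none)
  "tomttgot" → prefix "tom" already present; 5 new (t, t, g, o, t)
  "tggotoog" → prefix "tggoto" already present; 2 new (o, g)
  "tt" → prefix "t" already present; 1 new (t)
Total nodes = 11 + 3 + 8 + 2 + 5 + 2 + 4 + 0 + 5 + 2 + 1 = 43

43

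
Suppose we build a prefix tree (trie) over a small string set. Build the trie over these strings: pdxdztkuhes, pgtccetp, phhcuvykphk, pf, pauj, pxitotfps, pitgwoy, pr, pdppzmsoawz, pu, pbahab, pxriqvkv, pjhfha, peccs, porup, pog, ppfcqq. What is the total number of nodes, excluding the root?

87

For each word, the new-node count is its length minus the longest prefix already in the trie:
  "pdxdztkuhes" → 11 new (p, d, x, d, z, t, k, u, h, e, s)
  "pgtccetp" → prefix "p" already present; 7 new (g, t, c, c, e, t, p)
  "phhcuvykphk" → prefix "p" already present; 10 new (h, h, c, u, v, y, k, p, h, k)
  "pf" → prefix "p" already present; 1 new (f)
  "pauj" → prefix "p" already present; 3 new (a, u, j)
  "pxitotfps" → prefix "p" already present; 8 new (x, i, t, o, t, f, p, s)
  "pitgwoy" → prefix "p" already present; 6 new (i, t, g, w, o, y)
  "pr" → prefix "p" already present; 1 new (r)
  "pdppzmsoawz" → prefix "pd" already present; 9 new (p, p, z, m, s, o, a, w, z)
  "pu" → prefix "p" already present; 1 new (u)
  "pbahab" → prefix "p" already present; 5 new (b, a, h, a, b)
  "pxriqvkv" → prefix "px" already present; 6 new (r, i, q, v, k, v)
  "pjhfha" → prefix "p" already present; 5 new (j, h, f, h, a)
  "peccs" → prefix "p" already present; 4 new (e, c, c, s)
  "porup" → prefix "p" already present; 4 new (o, r, u, p)
  "pog" → prefix "po" already present; 1 new (g)
  "ppfcqq" → prefix "p" already present; 5 new (p, f, c, q, q)
Total nodes = 11 + 7 + 10 + 1 + 3 + 8 + 6 + 1 + 9 + 1 + 5 + 6 + 5 + 4 + 4 + 1 + 5 = 87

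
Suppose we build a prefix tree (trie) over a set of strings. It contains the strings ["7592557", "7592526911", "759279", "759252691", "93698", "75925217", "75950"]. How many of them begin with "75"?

6

Filter for entries beginning with "75":
Words under "75": 75925217, 759252691, 7592526911, 7592557, 759279, 75950
Count: 6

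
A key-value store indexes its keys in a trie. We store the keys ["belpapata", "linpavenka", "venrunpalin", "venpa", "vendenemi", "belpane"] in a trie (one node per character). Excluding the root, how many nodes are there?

Trie structure (* marks end of a word):
(root)
├─ b
│  └─ e
│     └─ l
│        └─ p
│           └─ a
│              ├─ n
│              │  └─ e *
│              └─ p
│                 └─ a
│                    └─ t
│                       └─ a *
├─ l
│  └─ i
│     └─ n
│        └─ p
│           └─ a
│              └─ v
│                 └─ e
│                    └─ n
│                       └─ k
│                          └─ a *
└─ v
   └─ e
      └─ n
         ├─ d
         │  └─ e
         │     └─ n
         │        └─ e
         │           └─ m
         │              └─ i *
         ├─ p
         │  └─ a *
         └─ r
            └─ u
               └─ n
                  └─ p
                     └─ a
                        └─ l
                           └─ i
                              └─ n *
Counting every labelled node above: 40.

40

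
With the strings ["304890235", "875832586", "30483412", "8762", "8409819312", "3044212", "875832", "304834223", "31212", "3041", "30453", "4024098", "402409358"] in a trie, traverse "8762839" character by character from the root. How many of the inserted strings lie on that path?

Traverse "8762839" character by character; count nodes along the way that are marked as word ends.
Prefixes of the query that are stored words: "8762"
Count: 1

1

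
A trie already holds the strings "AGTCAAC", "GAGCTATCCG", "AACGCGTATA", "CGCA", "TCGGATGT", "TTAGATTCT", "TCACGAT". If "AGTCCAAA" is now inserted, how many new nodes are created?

4

The longest prefix of "AGTCCAAA" already in the trie is "AGTC" (length 4).
Each of the 4 remaining characters creates one node.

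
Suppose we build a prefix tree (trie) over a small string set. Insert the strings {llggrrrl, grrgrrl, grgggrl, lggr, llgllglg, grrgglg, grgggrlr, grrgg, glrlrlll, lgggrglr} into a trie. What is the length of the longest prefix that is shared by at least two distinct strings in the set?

7

Look for the deepest trie node that still has at least two words in its subtree.
"grgggrl" and "grgggrlr" agree on "grgggrl" (7 characters) before diverging; nothing deeper is shared.
Longest shared-prefix length: 7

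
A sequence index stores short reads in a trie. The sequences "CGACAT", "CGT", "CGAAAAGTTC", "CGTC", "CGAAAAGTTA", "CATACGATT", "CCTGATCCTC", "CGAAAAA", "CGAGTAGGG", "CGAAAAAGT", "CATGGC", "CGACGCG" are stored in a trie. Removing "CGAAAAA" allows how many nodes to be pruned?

0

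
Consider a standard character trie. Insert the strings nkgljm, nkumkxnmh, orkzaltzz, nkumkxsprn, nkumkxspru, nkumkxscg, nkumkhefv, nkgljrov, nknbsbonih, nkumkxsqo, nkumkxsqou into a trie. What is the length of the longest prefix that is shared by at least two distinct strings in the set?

The deepest shared node is where two words last agree before diverging.
"nkumkxsprn" and "nkumkxspru" agree on "nkumkxspr" (9 characters) before diverging; nothing deeper is shared.
Longest shared-prefix length: 9

9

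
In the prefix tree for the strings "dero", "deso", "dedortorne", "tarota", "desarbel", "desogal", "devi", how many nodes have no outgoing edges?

6

A leaf is a node with no children — equivalently, the end of a word that is not a proper prefix of any other stored word.
Those words: "dedortorne", "dero", "desarbel", "desogal", "devi", "tarota"
Leaf count: 6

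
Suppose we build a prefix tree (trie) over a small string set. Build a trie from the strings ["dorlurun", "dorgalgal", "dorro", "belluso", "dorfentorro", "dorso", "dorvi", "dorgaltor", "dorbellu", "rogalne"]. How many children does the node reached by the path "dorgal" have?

The children of the "dorgal" node are the distinct next characters among strings starting with "dorgal".
Characters that immediately follow "dorgal" among the stored strings: {g, t}.
That node has 2 child edges.

2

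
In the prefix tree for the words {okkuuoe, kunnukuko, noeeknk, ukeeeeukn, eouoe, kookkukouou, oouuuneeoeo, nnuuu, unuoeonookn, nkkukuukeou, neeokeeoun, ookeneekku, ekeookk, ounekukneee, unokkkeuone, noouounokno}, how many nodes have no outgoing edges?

16

A leaf is a node with no children — equivalently, the end of a word that is not a proper prefix of any other stored word.
Those words: "ekeookk", "eouoe", "kookkukouou", "kunnukuko", "neeokeeoun", "nkkukuukeou", "nnuuu", "noeeknk", "noouounokno", "okkuuoe", "ookeneekku", "oouuuneeoeo", "ounekukneee", "ukeeeeukn", "unokkkeuone", "unuoeonookn"
Leaf count: 16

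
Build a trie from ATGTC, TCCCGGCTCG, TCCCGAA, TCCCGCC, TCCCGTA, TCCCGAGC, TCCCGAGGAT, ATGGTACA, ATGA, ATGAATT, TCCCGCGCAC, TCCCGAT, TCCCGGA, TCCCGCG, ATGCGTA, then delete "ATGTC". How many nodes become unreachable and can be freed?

After clearing the end-marker at "ATGTC", prune upward until reaching a node still needed by another word.
The suffix "TC" (2 nodes) is used only by "ATGTC"; the node for "ATG" still has the child "G", so pruning stops there.
Nodes removed: 2

2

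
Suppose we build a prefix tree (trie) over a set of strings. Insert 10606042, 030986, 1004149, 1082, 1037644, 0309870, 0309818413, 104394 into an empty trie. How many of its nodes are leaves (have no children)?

8

A leaf is a node with no children — equivalently, the end of a word that is not a proper prefix of any other stored word.
Those words: "0309818413", "030986", "0309870", "1004149", "1037644", "104394", "10606042", "1082"
Leaf count: 8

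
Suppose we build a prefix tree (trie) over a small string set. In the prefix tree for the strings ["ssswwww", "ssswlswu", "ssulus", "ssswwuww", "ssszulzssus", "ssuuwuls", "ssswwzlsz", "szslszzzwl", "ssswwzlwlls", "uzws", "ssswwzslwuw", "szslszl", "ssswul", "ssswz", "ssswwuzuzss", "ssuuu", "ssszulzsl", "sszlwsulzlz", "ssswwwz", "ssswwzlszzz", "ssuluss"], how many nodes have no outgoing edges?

Leaves are exactly the stored words that no other stored word extends.
Those words: "ssswlswu", "ssswul", "ssswwuww", "ssswwuzuzss", "ssswwww", "ssswwwz", "ssswwzlszzz", "ssswwzlwlls", "ssswwzslwuw", "ssswz", "ssszulzsl", "ssszulzssus", "ssuluss", "ssuuu", "ssuuwuls", "sszlwsulzlz", "szslszl", "szslszzzwl", "uzws"
Leaf count: 19

19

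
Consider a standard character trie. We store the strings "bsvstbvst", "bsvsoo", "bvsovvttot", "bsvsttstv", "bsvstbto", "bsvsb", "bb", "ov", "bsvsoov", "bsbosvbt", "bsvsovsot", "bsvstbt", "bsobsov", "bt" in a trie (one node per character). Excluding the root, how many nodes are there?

47

For each word, the new-node count is its length minus the longest prefix already in the trie:
  "bsvstbvst" → 9 new (b, s, v, s, t, b, v, s, t)
  "bsvsoo" → prefix "bsvs" already present; 2 new (o, o)
  "bvsovvttot" → prefix "b" already present; 9 new (v, s, o, v, v, t, t, o, t)
  "bsvsttstv" → prefix "bsvst" already present; 4 new (t, s, t, v)
  "bsvstbto" → prefix "bsvstb" already present; 2 new (t, o)
  "bsvsb" → prefix "bsvs" already present; 1 new (b)
  "bb" → prefix "b" already present; 1 new (b)
  "ov" → 2 new (o, v)
  "bsvsoov" → prefix "bsvsoo" already present; 1 new (v)
  "bsbosvbt" → prefix "bs" already present; 6 new (b, o, s, v, b, t)
  "bsvsovsot" → prefix "bsvso" already present; 4 new (v, s, o, t)
  "bsvstbt" → prefix "bsvstbt" already present; 0 new (none)
  "bsobsov" → prefix "bs" already present; 5 new (o, b, s, o, v)
  "bt" → prefix "b" already present; 1 new (t)
Total nodes = 9 + 2 + 9 + 4 + 2 + 1 + 1 + 2 + 1 + 6 + 4 + 0 + 5 + 1 = 47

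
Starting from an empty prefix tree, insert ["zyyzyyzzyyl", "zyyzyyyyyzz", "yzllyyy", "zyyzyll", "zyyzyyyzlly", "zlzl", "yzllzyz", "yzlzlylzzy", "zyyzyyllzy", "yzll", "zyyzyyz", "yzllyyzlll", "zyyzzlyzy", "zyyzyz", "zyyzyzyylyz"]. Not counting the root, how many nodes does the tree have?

Count nodes per top-level branch (shared prefixes stored once):
  'y'-branch (yzll, yzllyyy, yzllyyzlll, yzllzyz, yzlzlylzzy): 21 nodes
  'z'-branch (zlzl, zyyzyll, zyyzyyllzy, zyyzyyyyyzz, zyyzyyyzlly, zyyzyyz, zyyzyyzzyyl, zyyzyz, zyyzyzyylyz, zyyzzlyzy): 40 nodes
Sum: 61

61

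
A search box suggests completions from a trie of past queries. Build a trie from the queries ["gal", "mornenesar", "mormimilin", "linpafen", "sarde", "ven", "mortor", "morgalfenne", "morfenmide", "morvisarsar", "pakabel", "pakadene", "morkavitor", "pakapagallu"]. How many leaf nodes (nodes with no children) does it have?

14

Leaves are exactly the stored words that no other stored word extends.
Those words: "gal", "linpafen", "morfenmide", "morgalfenne", "morkavitor", "mormimilin", "mornenesar", "mortor", "morvisarsar", "pakabel", "pakadene", "pakapagallu", "sarde", "ven"
Leaf count: 14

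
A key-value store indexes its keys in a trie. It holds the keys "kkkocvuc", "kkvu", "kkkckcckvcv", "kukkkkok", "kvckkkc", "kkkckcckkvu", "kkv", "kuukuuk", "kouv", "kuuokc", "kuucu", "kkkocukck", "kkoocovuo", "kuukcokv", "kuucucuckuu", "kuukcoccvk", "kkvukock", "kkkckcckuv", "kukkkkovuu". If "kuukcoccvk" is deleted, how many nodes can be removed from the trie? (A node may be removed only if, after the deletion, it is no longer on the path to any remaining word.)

Walk "kuukcoccvk" from the leaf back toward the root, removing each node that no remaining word uses.
The suffix "ccvk" (4 nodes) is used only by "kuukcoccvk"; the node for "kuukco" still has the child "k", so pruning stops there.
Nodes removed: 4

4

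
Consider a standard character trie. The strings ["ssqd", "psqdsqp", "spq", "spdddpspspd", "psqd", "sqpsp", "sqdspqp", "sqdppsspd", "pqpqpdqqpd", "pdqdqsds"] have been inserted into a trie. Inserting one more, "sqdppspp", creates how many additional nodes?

Walking "sqdppspp" from the root, the first 6 characters ("sqdpps") follow existing edges; "p" is the first miss.
Each of the 2 remaining characters creates one node.

2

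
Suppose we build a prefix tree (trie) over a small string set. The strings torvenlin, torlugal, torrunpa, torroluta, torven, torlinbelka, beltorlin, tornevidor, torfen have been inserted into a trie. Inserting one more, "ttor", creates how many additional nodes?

3

"t" is already a path in the trie; the remaining "tor" must be added.
Each of the 3 remaining characters creates one node.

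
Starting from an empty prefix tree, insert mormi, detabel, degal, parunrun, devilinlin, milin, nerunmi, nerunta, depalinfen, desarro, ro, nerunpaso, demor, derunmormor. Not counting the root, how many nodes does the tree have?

75

For each word, the new-node count is its length minus the longest prefix already in the trie:
  "mormi" → 5 new (m, o, r, m, i)
  "detabel" → 7 new (d, e, t, a, b, e, l)
  "degal" → prefix "de" already present; 3 new (g, a, l)
  "parunrun" → 8 new (p, a, r, u, n, r, u, n)
  "devilinlin" → prefix "de" already present; 8 new (v, i, l, i, n, l, i, n)
  "milin" → prefix "m" already present; 4 new (i, l, i, n)
  "nerunmi" → 7 new (n, e, r, u, n, m, i)
  "nerunta" → prefix "nerun" already present; 2 new (t, a)
  "depalinfen" → prefix "de" already present; 8 new (p, a, l, i, n, f, e, n)
  "desarro" → prefix "de" already present; 5 new (s, a, r, r, o)
  "ro" → 2 new (r, o)
  "nerunpaso" → prefix "nerun" already present; 4 new (p, a, s, o)
  "demor" → prefix "de" already present; 3 new (m, o, r)
  "derunmormor" → prefix "de" already present; 9 new (r, u, n, m, o, r, m, o, r)
Total nodes = 5 + 7 + 3 + 8 + 8 + 4 + 7 + 2 + 8 + 5 + 2 + 4 + 3 + 9 = 75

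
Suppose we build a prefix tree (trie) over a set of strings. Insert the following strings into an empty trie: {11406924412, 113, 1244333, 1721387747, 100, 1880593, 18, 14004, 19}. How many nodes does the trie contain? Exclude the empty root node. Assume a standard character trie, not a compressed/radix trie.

For each word, the new-node count is its length minus the longest prefix already in the trie:
  "11406924412" → 11 new (1, 1, 4, 0, 6, 9, 2, 4, 4, 1, 2)
  "113" → prefix "11" already present; 1 new (3)
  "1244333" → prefix "1" already present; 6 new (2, 4, 4, 3, 3, 3)
  "1721387747" → prefix "1" already present; 9 new (7, 2, 1, 3, 8, 7, 7, 4, 7)
  "100" → prefix "1" already present; 2 new (0, 0)
  "1880593" → prefix "1" already present; 6 new (8, 8, 0, 5, 9, 3)
  "18" → prefix "18" already present; 0 new (none)
  "14004" → prefix "1" already present; 4 new (4, 0, 0, 4)
  "19" → prefix "1" already present; 1 new (9)
Total nodes = 11 + 1 + 6 + 9 + 2 + 6 + 0 + 4 + 1 = 40

40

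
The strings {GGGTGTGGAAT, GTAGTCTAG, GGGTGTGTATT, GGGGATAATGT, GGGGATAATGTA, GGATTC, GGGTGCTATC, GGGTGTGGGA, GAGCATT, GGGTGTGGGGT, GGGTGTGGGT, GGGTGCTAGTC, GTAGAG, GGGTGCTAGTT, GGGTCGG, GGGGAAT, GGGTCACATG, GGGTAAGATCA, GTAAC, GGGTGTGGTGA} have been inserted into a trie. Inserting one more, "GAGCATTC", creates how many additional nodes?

The longest prefix of "GAGCATTC" already in the trie is "GAGCATT" (length 7).
Each of the 1 remaining characters creates one node.

1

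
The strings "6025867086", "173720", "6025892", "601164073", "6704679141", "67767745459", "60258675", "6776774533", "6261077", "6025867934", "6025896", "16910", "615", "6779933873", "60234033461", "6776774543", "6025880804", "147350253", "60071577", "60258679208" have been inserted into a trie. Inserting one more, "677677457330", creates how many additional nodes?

The longest prefix of "677677457330" already in the trie is "67767745" (length 8).
New nodes needed: |"677677457330"| − 8 = 12 − 8 = 4.

4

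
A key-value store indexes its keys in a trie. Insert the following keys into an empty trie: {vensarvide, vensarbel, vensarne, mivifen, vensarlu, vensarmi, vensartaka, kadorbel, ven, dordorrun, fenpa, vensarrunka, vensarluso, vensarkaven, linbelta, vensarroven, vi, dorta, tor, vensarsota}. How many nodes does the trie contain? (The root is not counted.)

For each word, the new-node count is its length minus the longest prefix already in the trie:
  "vensarvide" → 10 new (v, e, n, s, a, r, v, i, d, e)
  "vensarbel" → prefix "vensar" already present; 3 new (b, e, l)
  "vensarne" → prefix "vensar" already present; 2 new (n, e)
  "mivifen" → 7 new (m, i, v, i, f, e, n)
  "vensarlu" → prefix "vensar" already present; 2 new (l, u)
  "vensarmi" → prefix "vensar" already present; 2 new (m, i)
  "vensartaka" → prefix "vensar" already present; 4 new (t, a, k, a)
  "kadorbel" → 8 new (k, a, d, o, r, b, e, l)
  "ven" → prefix "ven" already present; 0 new (none)
  "dordorrun" → 9 new (d, o, r, d, o, r, r, u, n)
  "fenpa" → 5 new (f, e, n, p, a)
  "vensarrunka" → prefix "vensar" already present; 5 new (r, u, n, k, a)
  "vensarluso" → prefix "vensarlu" already present; 2 new (s, o)
  "vensarkaven" → prefix "vensar" already present; 5 new (k, a, v, e, n)
  "linbelta" → 8 new (l, i, n, b, e, l, t, a)
  "vensarroven" → prefix "vensarr" already present; 4 new (o, v, e, n)
  "vi" → prefix "v" already present; 1 new (i)
  "dorta" → prefix "dor" already present; 2 new (t, a)
  "tor" → 3 new (t, o, r)
  "vensarsota" → prefix "vensar" already present; 4 new (s, o, t, a)
Total nodes = 10 + 3 + 2 + 7 + 2 + 2 + 4 + 8 + 0 + 9 + 5 + 5 + 2 + 5 + 8 + 4 + 1 + 2 + 3 + 4 = 86

86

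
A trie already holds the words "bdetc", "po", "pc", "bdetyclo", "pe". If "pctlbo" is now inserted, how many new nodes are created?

4

Walking "pctlbo" from the root, the first 2 characters ("pc") follow existing edges; "t" is the first miss.
New nodes needed: |"pctlbo"| − 2 = 6 − 2 = 4.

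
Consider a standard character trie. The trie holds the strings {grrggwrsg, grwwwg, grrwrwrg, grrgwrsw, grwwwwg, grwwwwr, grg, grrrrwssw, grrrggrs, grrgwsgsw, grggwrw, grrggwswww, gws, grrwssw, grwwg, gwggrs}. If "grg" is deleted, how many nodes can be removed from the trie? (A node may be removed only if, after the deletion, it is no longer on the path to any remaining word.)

After clearing the end-marker at "grg", prune upward until reaching a node still needed by another word.
Every node on "grg" is still needed (e.g. by "grggwrw"), so nothing is freed.
Nodes removed: 0

0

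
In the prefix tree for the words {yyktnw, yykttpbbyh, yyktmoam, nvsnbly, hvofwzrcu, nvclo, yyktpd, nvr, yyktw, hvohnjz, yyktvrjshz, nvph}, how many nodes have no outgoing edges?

Leaves are exactly the stored words that no other stored word extends.
Those words: "hvofwzrcu", "hvohnjz", "nvclo", "nvph", "nvr", "nvsnbly", "yyktmoam", "yyktnw", "yyktpd", "yykttpbbyh", "yyktvrjshz", "yyktw"
Leaf count: 12

12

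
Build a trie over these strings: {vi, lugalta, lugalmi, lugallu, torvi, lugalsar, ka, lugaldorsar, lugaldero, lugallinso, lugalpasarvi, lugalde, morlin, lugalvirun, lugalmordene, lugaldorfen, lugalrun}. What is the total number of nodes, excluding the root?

Trace insertions, counting only characters that open a new branch:
  "vi" → 2 new (v, i)
  "lugalta" → 7 new (l, u, g, a, l, t, a)
  "lugalmi" → prefix "lugal" already present; 2 new (m, i)
  "lugallu" → prefix "lugal" already present; 2 new (l, u)
  "torvi" → 5 new (t, o, r, v, i)
  "lugalsar" → prefix "lugal" already present; 3 new (s, a, r)
  "ka" → 2 new (k, a)
  "lugaldorsar" → prefix "lugal" already present; 6 new (d, o, r, s, a, r)
  "lugaldero" → prefix "lugald" already present; 3 new (e, r, o)
  "lugallinso" → prefix "lugall" already present; 4 new (i, n, s, o)
  "lugalpasarvi" → prefix "lugal" already present; 7 new (p, a, s, a, r, v, i)
  "lugalde" → prefix "lugalde" already present; 0 new (none)
  "morlin" → 6 new (m, o, r, l, i, n)
  "lugalvirun" → prefix "lugal" already present; 5 new (v, i, r, u, n)
  "lugalmordene" → prefix "lugalm" already present; 6 new (o, r, d, e, n, e)
  "lugaldorfen" → prefix "lugaldor" already present; 3 new (f, e, n)
  "lugalrun" → prefix "lugal" already present; 3 new (r, u, n)
Total nodes = 2 + 7 + 2 + 2 + 5 + 3 + 2 + 6 + 3 + 4 + 7 + 0 + 6 + 5 + 6 + 3 + 3 = 66

66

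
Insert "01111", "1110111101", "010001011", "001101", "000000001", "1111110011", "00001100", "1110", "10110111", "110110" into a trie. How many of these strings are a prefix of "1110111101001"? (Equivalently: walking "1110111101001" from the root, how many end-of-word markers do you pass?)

2

Traverse "1110111101001" character by character; count nodes along the way that are marked as word ends.
Prefixes of the query that are stored words: "1110", "1110111101"
Count: 2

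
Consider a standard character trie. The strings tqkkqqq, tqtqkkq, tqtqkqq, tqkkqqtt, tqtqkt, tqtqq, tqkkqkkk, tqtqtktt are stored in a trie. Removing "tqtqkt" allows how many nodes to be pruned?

1

After clearing the end-marker at "tqtqkt", prune upward until reaching a node still needed by another word.
The suffix "t" (1 node) is used only by "tqtqkt"; the node for "tqtqk" still has the child "k", so pruning stops there.
Nodes removed: 1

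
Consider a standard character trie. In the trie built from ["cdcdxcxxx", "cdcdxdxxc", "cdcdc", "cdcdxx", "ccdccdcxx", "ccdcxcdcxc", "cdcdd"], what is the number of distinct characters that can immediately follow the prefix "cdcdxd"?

Walk "cdcdxd" from the root, arriving at one node.
Distinct next characters after "cdcdxd": x.
That node has 1 child edge.

1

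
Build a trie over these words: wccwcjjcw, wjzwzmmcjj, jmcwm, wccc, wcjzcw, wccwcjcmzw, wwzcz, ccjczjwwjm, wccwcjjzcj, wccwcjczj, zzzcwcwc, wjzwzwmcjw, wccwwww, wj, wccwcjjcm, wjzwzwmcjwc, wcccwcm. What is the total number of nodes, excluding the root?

72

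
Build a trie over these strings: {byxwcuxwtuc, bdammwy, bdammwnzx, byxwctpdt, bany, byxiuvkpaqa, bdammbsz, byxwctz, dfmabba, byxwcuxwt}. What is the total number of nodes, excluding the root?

Trace insertions, counting only characters that open a new branch:
  "byxwcuxwtuc" → 11 new (b, y, x, w, c, u, x, w, t, u, c)
  "bdammwy" → prefix "b" already present; 6 new (d, a, m, m, w, y)
  "bdammwnzx" → prefix "bdammw" already present; 3 new (n, z, x)
  "byxwctpdt" → prefix "byxwc" already present; 4 new (t, p, d, t)
  "bany" → prefix "b" already present; 3 new (a, n, y)
  "byxiuvkpaqa" → prefix "byx" already present; 8 new (i, u, v, k, p, a, q, a)
  "bdammbsz" → prefix "bdamm" already present; 3 new (b, s, z)
  "byxwctz" → prefix "byxwct" already present; 1 new (z)
  "dfmabba" → 7 new (d, f, m, a, b, b, a)
  "byxwcuxwt" → prefix "byxwcuxwt" already present; 0 new (none)
Total nodes = 11 + 6 + 3 + 4 + 3 + 8 + 3 + 1 + 7 + 0 = 46

46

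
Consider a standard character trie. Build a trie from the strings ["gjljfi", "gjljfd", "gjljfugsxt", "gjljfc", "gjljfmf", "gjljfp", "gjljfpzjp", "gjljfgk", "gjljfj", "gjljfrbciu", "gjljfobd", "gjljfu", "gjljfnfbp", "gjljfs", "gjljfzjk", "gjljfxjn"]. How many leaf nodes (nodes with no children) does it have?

14

A leaf is a node with no children — equivalently, the end of a word that is not a proper prefix of any other stored word.
Those words: "gjljfc", "gjljfd", "gjljfgk", "gjljfi", "gjljfj", "gjljfmf", "gjljfnfbp", "gjljfobd", "gjljfpzjp", "gjljfrbciu", "gjljfs", "gjljfugsxt", "gjljfxjn", "gjljfzjk"
Leaf count: 14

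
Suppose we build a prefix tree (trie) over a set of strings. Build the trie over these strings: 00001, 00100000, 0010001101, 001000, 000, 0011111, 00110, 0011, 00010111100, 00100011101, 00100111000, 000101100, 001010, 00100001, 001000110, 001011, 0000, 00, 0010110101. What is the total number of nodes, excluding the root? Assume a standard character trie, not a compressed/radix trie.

Count nodes per top-level branch (shared prefixes stored once):
  '0'-branch (00, 000, 0000, 00001, 000101100, 00010111100, 001000, 00100000, 00100001, 001000110, 0010001101, 00100011101, 00100111000, 001010, 001011, 0010110101, 0011, 00110, 0011111): 47 nodes
Sum: 47

47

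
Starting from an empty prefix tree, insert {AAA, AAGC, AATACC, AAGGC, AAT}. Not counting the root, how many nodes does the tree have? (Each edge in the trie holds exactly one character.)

Trace insertions, counting only characters that open a new branch:
  "AAA" → 3 new (A, A, A)
  "AAGC" → prefix "AA" already present; 2 new (G, C)
  "AATACC" → prefix "AA" already present; 4 new (T, A, C, C)
  "AAGGC" → prefix "AAG" already present; 2 new (G, C)
  "AAT" → prefix "AAT" already present; 0 new (none)
Total nodes = 3 + 2 + 4 + 2 + 0 = 11

11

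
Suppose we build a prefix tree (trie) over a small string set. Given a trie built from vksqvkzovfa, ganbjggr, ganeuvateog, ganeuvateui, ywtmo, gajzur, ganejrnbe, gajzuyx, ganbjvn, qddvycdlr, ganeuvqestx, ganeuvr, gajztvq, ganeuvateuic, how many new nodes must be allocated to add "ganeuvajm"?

2

Walking "ganeuvajm" from the root, the first 7 characters ("ganeuva") follow existing edges; "j" is the first miss.
New nodes needed: |"ganeuvajm"| − 7 = 9 − 7 = 2.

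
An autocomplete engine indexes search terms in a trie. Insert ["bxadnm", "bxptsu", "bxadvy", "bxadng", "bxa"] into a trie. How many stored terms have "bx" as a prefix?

Traverse to the node for "bx", then collect every word in that subtree.
Matches: "bxa", "bxadng", "bxadnm", "bxadvy", "bxptsu"
Count: 5

5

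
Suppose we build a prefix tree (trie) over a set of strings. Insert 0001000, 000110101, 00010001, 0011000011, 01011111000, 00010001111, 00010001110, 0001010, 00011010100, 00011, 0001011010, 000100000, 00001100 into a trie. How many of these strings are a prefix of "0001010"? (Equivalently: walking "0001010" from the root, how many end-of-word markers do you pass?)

1

Traverse "0001010" character by character; count nodes along the way that are marked as word ends.
Prefixes of the query that are stored words: "0001010"
Count: 1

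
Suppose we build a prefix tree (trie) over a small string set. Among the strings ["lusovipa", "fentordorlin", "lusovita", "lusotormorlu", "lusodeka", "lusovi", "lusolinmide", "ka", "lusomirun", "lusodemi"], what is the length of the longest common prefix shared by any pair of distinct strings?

6

The deepest shared node is where two words last agree before diverging.
"lusodeka" and "lusodemi" agree on "lusode" (6 characters) before diverging; nothing deeper is shared.
Longest shared-prefix length: 6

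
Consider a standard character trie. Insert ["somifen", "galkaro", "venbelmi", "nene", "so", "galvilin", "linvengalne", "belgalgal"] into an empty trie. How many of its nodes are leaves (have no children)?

7

Leaves are exactly the stored words that no other stored word extends.
Those words: "belgalgal", "galkaro", "galvilin", "linvengalne", "nene", "somifen", "venbelmi"
Leaf count: 7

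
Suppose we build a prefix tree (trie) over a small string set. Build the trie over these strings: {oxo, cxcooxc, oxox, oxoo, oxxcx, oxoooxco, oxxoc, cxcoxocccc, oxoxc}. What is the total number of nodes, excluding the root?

28

Insert word by word; a character creates a node only if that edge doesn't already exist:
  "oxo" → 3 new (o, x, o)
  "cxcooxc" → 7 new (c, x, c, o, o, x, c)
  "oxox" → prefix "oxo" already present; 1 new (x)
  "oxoo" → prefix "oxo" already present; 1 new (o)
  "oxxcx" → prefix "ox" already present; 3 new (x, c, x)
  "oxoooxco" → prefix "oxoo" already present; 4 new (o, x, c, o)
  "oxxoc" → prefix "oxx" already present; 2 new (o, c)
  "cxcoxocccc" → prefix "cxco" already present; 6 new (x, o, c, c, c, c)
  "oxoxc" → prefix "oxox" already present; 1 new (c)
Total nodes = 3 + 7 + 1 + 1 + 3 + 4 + 2 + 6 + 1 = 28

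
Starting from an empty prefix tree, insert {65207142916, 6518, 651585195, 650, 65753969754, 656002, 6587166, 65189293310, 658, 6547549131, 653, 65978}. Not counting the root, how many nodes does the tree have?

57

Count nodes per top-level branch (shared prefixes stored once):
  '6'-branch (650, 651585195, 6518, 65189293310, 65207142916, 653, 6547549131, 656002, 65753969754, 658, 6587166, 65978): 57 nodes
Sum: 57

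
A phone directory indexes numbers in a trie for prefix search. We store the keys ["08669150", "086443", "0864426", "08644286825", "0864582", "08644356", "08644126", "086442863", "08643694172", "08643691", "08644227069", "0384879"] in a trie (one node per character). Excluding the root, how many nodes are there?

Trace insertions, counting only characters that open a new branch:
  "08669150" → 8 new (0, 8, 6, 6, 9, 1, 5, 0)
  "086443" → prefix "086" already present; 3 new (4, 4, 3)
  "0864426" → prefix "08644" already present; 2 new (2, 6)
  "08644286825" → prefix "086442" already present; 5 new (8, 6, 8, 2, 5)
  "0864582" → prefix "0864" already present; 3 new (5, 8, 2)
  "08644356" → prefix "086443" already present; 2 new (5, 6)
  "08644126" → prefix "08644" already present; 3 new (1, 2, 6)
  "086442863" → prefix "08644286" already present; 1 new (3)
  "08643694172" → prefix "0864" already present; 7 new (3, 6, 9, 4, 1, 7, 2)
  "08643691" → prefix "0864369" already present; 1 new (1)
  "08644227069" → prefix "086442" already present; 5 new (2, 7, 0, 6, 9)
  "0384879" → prefix "0" already present; 6 new (3, 8, 4, 8, 7, 9)
Total nodes = 8 + 3 + 2 + 5 + 3 + 2 + 3 + 1 + 7 + 1 + 5 + 6 = 46

46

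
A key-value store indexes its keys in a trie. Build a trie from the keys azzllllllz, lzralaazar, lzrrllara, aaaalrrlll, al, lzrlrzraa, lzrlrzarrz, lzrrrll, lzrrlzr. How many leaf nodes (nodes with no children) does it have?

A leaf is a node with no children — equivalently, the end of a word that is not a proper prefix of any other stored word.
Those words: "aaaalrrlll", "al", "azzllllllz", "lzralaazar", "lzrlrzarrz", "lzrlrzraa", "lzrrllara", "lzrrlzr", "lzrrrll"
Leaf count: 9

9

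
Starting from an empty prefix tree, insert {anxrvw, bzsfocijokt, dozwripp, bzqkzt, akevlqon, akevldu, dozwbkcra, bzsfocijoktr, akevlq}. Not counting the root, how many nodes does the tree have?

For each word, the new-node count is its length minus the longest prefix already in the trie:
  "anxrvw" → 6 new (a, n, x, r, v, w)
  "bzsfocijokt" → 11 new (b, z, s, f, o, c, i, j, o, k, t)
  "dozwripp" → 8 new (d, o, z, w, r, i, p, p)
  "bzqkzt" → prefix "bz" already present; 4 new (q, k, z, t)
  "akevlqon" → prefix "a" already present; 7 new (k, e, v, l, q, o, n)
  "akevldu" → prefix "akevl" already present; 2 new (d, u)
  "dozwbkcra" → prefix "dozw" already present; 5 new (b, k, c, r, a)
  "bzsfocijoktr" → prefix "bzsfocijokt" already present; 1 new (r)
  "akevlq" → prefix "akevlq" already present; 0 new (none)
Total nodes = 6 + 11 + 8 + 4 + 7 + 2 + 5 + 1 + 0 = 44

44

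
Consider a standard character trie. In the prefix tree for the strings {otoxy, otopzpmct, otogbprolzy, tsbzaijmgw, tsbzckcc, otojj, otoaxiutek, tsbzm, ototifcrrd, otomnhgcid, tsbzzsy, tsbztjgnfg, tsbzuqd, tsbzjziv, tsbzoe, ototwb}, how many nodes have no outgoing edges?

A leaf is a node with no children — equivalently, the end of a word that is not a proper prefix of any other stored word.
Those words: "otoaxiutek", "otogbprolzy", "otojj", "otomnhgcid", "otopzpmct", "ototifcrrd", "ototwb", "otoxy", "tsbzaijmgw", "tsbzckcc", "tsbzjziv", "tsbzm", "tsbzoe", "tsbztjgnfg", "tsbzuqd", "tsbzzsy"
Leaf count: 16

16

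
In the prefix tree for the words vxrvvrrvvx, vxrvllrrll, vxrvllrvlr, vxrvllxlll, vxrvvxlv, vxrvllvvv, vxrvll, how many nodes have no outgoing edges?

6

A leaf is a node with no children — equivalently, the end of a word that is not a proper prefix of any other stored word.
Those words: "vxrvllrrll", "vxrvllrvlr", "vxrvllvvv", "vxrvllxlll", "vxrvvrrvvx", "vxrvvxlv"
Leaf count: 6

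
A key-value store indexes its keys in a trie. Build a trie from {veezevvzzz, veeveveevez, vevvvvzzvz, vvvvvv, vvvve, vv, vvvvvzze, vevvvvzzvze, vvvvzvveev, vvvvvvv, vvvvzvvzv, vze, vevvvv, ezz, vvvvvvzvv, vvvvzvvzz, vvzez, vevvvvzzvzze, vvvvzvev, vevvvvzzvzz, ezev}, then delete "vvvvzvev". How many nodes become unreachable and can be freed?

2

After clearing the end-marker at "vvvvzvev", prune upward until reaching a node still needed by another word.
The suffix "ev" (2 nodes) is used only by "vvvvzvev"; the node for "vvvvzv" still has the child "v", so pruning stops there.
Nodes removed: 2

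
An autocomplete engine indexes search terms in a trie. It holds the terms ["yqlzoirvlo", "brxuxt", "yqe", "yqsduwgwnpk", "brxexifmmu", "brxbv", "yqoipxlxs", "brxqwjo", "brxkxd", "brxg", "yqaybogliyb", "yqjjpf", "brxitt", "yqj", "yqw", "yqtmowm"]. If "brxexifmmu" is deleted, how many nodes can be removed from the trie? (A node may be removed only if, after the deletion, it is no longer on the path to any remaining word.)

After clearing the end-marker at "brxexifmmu", prune upward until reaching a node still needed by another word.
The suffix "exifmmu" (7 nodes) is used only by "brxexifmmu"; the node for "brx" still has the child "u", so pruning stops there.
Nodes removed: 7

7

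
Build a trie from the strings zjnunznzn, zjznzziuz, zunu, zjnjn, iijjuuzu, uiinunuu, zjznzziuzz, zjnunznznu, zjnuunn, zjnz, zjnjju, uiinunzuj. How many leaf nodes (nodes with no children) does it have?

A leaf is a node with no children — equivalently, the end of a word that is not a proper prefix of any other stored word.
Those words: "iijjuuzu", "uiinunuu", "uiinunzuj", "zjnjju", "zjnjn", "zjnunznznu", "zjnuunn", "zjnz", "zjznzziuzz", "zunu"
Leaf count: 10

10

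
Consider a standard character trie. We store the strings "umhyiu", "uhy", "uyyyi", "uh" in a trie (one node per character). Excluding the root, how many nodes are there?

12

Trie structure (* marks end of a word):
(root)
└─ u
   ├─ h *
   │  └─ y *
   ├─ m
   │  └─ h
   │     └─ y
   │        └─ i
   │           └─ u *
   └─ y
      └─ y
         └─ y
            └─ i *
Counting every labelled node above: 12.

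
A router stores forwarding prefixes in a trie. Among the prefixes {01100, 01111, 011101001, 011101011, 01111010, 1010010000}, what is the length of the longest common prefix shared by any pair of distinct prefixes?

Equivalently: take the maximum, over all pairs, of their longest common prefix length.
e.g. "011101001" and "011101011" share the prefix "0111010" of length 7; no pair shares a longer one.
Longest shared-prefix length: 7

7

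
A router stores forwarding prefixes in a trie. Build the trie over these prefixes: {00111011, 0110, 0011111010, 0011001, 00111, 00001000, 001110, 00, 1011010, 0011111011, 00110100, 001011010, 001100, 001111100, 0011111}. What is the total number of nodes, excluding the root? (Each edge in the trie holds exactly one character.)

Trace insertions, counting only characters that open a new branch:
  "00111011" → 8 new (0, 0, 1, 1, 1, 0, 1, 1)
  "0110" → prefix "0" already present; 3 new (1, 1, 0)
  "0011111010" → prefix "00111" already present; 5 new (1, 1, 0, 1, 0)
  "0011001" → prefix "0011" already present; 3 new (0, 0, 1)
  "00111" → prefix "00111" already present; 0 new (none)
  "00001000" → prefix "00" already present; 6 new (0, 0, 1, 0, 0, 0)
  "001110" → prefix "001110" already present; 0 new (none)
  "00" → prefix "00" already present; 0 new (none)
  "1011010" → 7 new (1, 0, 1, 1, 0, 1, 0)
  "0011111011" → prefix "001111101" already present; 1 new (1)
  "00110100" → prefix "00110" already present; 3 new (1, 0, 0)
  "001011010" → prefix "001" already present; 6 new (0, 1, 1, 0, 1, 0)
  "001100" → prefix "001100" already present; 0 new (none)
  "001111100" → prefix "00111110" already present; 1 new (0)
  "0011111" → prefix "0011111" already present; 0 new (none)
Total nodes = 8 + 3 + 5 + 3 + 0 + 6 + 0 + 0 + 7 + 1 + 3 + 6 + 0 + 1 + 0 = 43

43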